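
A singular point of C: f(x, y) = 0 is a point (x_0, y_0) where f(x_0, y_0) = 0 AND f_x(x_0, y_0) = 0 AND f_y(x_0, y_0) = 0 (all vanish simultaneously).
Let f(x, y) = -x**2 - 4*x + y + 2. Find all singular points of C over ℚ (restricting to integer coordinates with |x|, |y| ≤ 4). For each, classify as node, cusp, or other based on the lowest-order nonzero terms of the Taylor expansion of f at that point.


No singular points in the scanned grid; C is smooth there.

Compute partial derivatives:
  f_x = -2*x - 4.
  f_y = 1.
f_y = 1 is a nonzero constant, so f_y never vanishes: no point (x, y) can satisfy f = f_x = f_y = 0. In particular no (x, y) ∈ {−4, ..., 4}² is singular; the curve is smooth.


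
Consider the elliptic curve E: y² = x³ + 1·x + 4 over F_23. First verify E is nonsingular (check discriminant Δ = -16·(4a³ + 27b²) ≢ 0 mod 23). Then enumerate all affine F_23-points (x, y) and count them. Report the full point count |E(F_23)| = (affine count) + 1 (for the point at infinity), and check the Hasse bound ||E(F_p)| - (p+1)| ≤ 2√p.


Affine points = {(0, 2), (0, 21), (1, 11), (1, 12), (4, 7), (4, 16), (7, 3), (7, 20), (8, 8), (8, 15), (9, 11), (9, 12), (10, 5), (10, 18), (11, 9), (11, 14), (13, 11), (13, 12), (14, 5), (14, 18), (15, 6), (15, 17), (17, 9), (17, 14), (18, 9), (18, 14), (22, 5), (22, 18)}; affine count = 28; |E(F_23)| = 29.

Discriminant check: Δ ∝ 4a³ + 27b² = 4·1³ + 27·4² = 4·1 + 27·16 ≡ 22 (mod 23). Nonzero ⇒ E is nonsingular.
For each x ∈ F_23, compute rhs = x³ + 1·x + 4 mod 23, then count y ∈ F_23 with y² ≡ rhs.
  x = 0: rhs = 4, matching y values: 2, 21 (2 points).
  x = 1: rhs = 6, matching y values: 11, 12 (2 points).
  x = 2: rhs = 14, matching y values: none (0 points).
  x = 3: rhs = 11, matching y values: none (0 points).
  x = 4: rhs = 3, matching y values: 7, 16 (2 points).
  x = 5: rhs = 19, matching y values: none (0 points).
  x = 6: rhs = 19, matching y values: none (0 points).
  x = 7: rhs = 9, matching y values: 3, 20 (2 points).
  x = 8: rhs = 18, matching y values: 8, 15 (2 points).
  x = 9: rhs = 6, matching y values: 11, 12 (2 points).
  x = 10: rhs = 2, matching y values: 5, 18 (2 points).
  x = 11: rhs = 12, matching y values: 9, 14 (2 points).
  x = 12: rhs = 19, matching y values: none (0 points).
  x = 13: rhs = 6, matching y values: 11, 12 (2 points).
  x = 14: rhs = 2, matching y values: 5, 18 (2 points).
  x = 15: rhs = 13, matching y values: 6, 17 (2 points).
  x = 16: rhs = 22, matching y values: none (0 points).
  x = 17: rhs = 12, matching y values: 9, 14 (2 points).
  x = 18: rhs = 12, matching y values: 9, 14 (2 points).
  x = 19: rhs = 5, matching y values: none (0 points).
  x = 20: rhs = 20, matching y values: none (0 points).
  x = 21: rhs = 17, matching y values: none (0 points).
  x = 22: rhs = 2, matching y values: 5, 18 (2 points).
Total affine count: 28.
Full point count |E(F_23)| = 28 + 1 = 29.
Hasse bound: |29 − (23+1)| = |5| = 5 ≤ 2√23 ≈ 9.5917 ✓.


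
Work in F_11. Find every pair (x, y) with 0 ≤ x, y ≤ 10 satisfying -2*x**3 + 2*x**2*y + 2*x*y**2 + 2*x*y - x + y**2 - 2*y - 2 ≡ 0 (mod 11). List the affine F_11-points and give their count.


Affine F_11-points: {(0, 6), (0, 7), (1, 1), (1, 2), (2, 3), (2, 6), (4, 2), (4, 6), (5, 5), (6, 0), (6, 3), (8, 0), (8, 2), (9, 9), (9, 10)}; count = 15.

For each of the 121 pairs (x, y) ∈ F_11², evaluate f(x, y) mod 11. Record the zeros.
  x = 0: [0↦9, 1↦8, 2↦9, 3↦1, 4↦6, 5↦2, 6↦0, 7↦0, 8↦2, 9↦6, 10↦1]  zeros at y ∈ {6, 7}
  x = 1: [0↦6, 1↦0, 2↦0, 3↦6, 4↦7, 5↦3, 6↦5, 7↦2, 8↦5, 9↦3, 10↦7]  zeros at y ∈ {1, 2}
  x = 2: [0↦2, 1↦6, 2↦9, 3↦0, 4↦1, 5↦1, 6↦0, 7↦9, 8↦6, 9↦2, 10↦8]  zeros at y ∈ {3, 6}
  x = 3: [0↦7, 1↦3, 2↦2, 3↦4, 4↦9, 5↦6, 6↦6, 7↦9, 8↦4, 9↦2, 10↦3]  zeros at y ∈ ∅
  x = 4: [0↦9, 1↦1, 2↦0, 3↦6, 4↦8, 5↦6, 6↦0, 7↦1, 8↦9, 9↦2, 10↦2]  zeros at y ∈ {2, 6}
  x = 5: [0↦7, 1↦10, 2↦2, 3↦5, 4↦8, 5↦0, 6↦3, 7↦6, 8↦9, 9↦1, 10↦4]  zeros at y ∈ {5}
  x = 6: [0↦0, 1↦7, 2↦7, 3↦0, 4↦8, 5↦9, 6↦3, 7↦1, 8↦3, 9↦9, 10↦8]  zeros at y ∈ {0, 3}
  x = 7: [0↦9, 1↦2, 2↦3, 3↦1, 4↦7, 5↦10, 6↦10, 7↦7, 8↦1, 9↦3, 10↦2]  zeros at y ∈ ∅
  x = 8: [0↦0, 1↦5, 2↦0, 3↦7, 4↦4, 5↦2, 6↦1, 7↦1, 8↦2, 9↦4, 10↦7]  zeros at y ∈ {0, 2}
  x = 9: [0↦5, 1↦4, 2↦8, 3↦6, 4↦9, 5↦6, 6↦8, 7↦4, 8↦5, 9↦0, 10↦0]  zeros at y ∈ {9, 10}
  x = 10: [0↦1, 1↦9, 2↦4, 3↦8, 4↦10, 5↦10, 6↦8, 7↦4, 8↦9, 9↦1, 10↦2]  zeros at y ∈ ∅
Collecting zeros: affine points = {(0, 6), (0, 7), (1, 1), (1, 2), (2, 3), (2, 6), (4, 2), (4, 6), (5, 5), (6, 0), (6, 3), (8, 0), (8, 2), (9, 9), (9, 10)}.
Total count |C(F_11)_aff| = 15.


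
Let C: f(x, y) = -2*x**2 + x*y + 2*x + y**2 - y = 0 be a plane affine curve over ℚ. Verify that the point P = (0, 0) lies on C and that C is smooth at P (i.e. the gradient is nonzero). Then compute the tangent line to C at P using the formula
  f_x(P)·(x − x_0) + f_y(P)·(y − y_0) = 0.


Tangent line at P: 2*x - y = 0.

Step 1: f(0, 0) = 0, so P lies on C.
Step 2: partial derivatives
  f_x(x, y) = -4*x + y + 2, f_y(x, y) = x + 2*y - 1.
  f_x(P) = 2, f_y(P) = -1 (gradient nonzero, so P is smooth).
Step 3: tangent line at P: 2·(x − 0) + -1·(y − 0) = 0.
Expanding: 2*x - y = 0.


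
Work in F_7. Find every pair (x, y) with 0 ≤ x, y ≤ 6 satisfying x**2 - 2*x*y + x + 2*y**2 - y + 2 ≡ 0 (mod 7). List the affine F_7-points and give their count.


Affine F_7-points: {(3, 0)}; count = 1.

For each of the 49 pairs (x, y) ∈ F_7², evaluate f(x, y) mod 7. Record the zeros.
  x = 0: [0↦2, 1↦3, 2↦1, 3↦3, 4↦2, 5↦5, 6↦5]  zeros at y ∈ ∅
  x = 1: [0↦4, 1↦3, 2↦6, 3↦6, 4↦3, 5↦4, 6↦2]  zeros at y ∈ ∅
  x = 2: [0↦1, 1↦5, 2↦6, 3↦4, 4↦6, 5↦5, 6↦1]  zeros at y ∈ ∅
  x = 3: [0↦0, 1↦2, 2↦1, 3↦4, 4↦4, 5↦1, 6↦2]  zeros at y ∈ {0}
  x = 4: [0↦1, 1↦1, 2↦5, 3↦6, 4↦4, 5↦6, 6↦5]  zeros at y ∈ ∅
  x = 5: [0↦4, 1↦2, 2↦4, 3↦3, 4↦6, 5↦6, 6↦3]  zeros at y ∈ ∅
  x = 6: [0↦2, 1↦5, 2↦5, 3↦2, 4↦3, 5↦1, 6↦3]  zeros at y ∈ ∅
Collecting zeros: affine points = {(3, 0)}.
Total count |C(F_7)_aff| = 1.


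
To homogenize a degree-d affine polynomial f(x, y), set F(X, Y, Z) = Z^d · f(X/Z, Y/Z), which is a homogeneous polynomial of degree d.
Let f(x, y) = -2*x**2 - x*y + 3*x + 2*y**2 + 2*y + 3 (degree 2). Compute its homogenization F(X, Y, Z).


F(X, Y, Z) = -2*X**2 - X*Y + 3*X*Z + 2*Y**2 + 2*Y*Z + 3*Z**2

deg(f) = 2.
Substitute x = X/Z, y = Y/Z into f, then multiply by Z^2.
  monomial -2·x^2·y^0 ↦ -2·X^2·Y^0·Z^0.
  monomial -1·x^1·y^1 ↦ -1·X^1·Y^1·Z^0.
  monomial 3·x^1·y^0 ↦ 3·X^1·Y^0·Z^1.
  monomial 2·x^0·y^2 ↦ 2·X^0·Y^2·Z^0.
  monomial 2·x^0·y^1 ↦ 2·X^0·Y^1·Z^1.
  monomial 3·x^0·y^0 ↦ 3·X^0·Y^0·Z^2.
Collecting: F(X, Y, Z) = -2*X**2 - X*Y + 3*X*Z + 2*Y**2 + 2*Y*Z + 3*Z**2.


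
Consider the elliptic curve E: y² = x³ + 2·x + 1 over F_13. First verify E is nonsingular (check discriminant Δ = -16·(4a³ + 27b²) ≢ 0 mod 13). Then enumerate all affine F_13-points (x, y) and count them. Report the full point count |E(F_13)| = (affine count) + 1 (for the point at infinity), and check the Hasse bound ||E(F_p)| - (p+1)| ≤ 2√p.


Affine points = {(0, 1), (0, 12), (1, 2), (1, 11), (2, 0), (8, 3), (8, 10)}; affine count = 7; |E(F_13)| = 8.

Discriminant check: Δ ∝ 4a³ + 27b² = 4·2³ + 27·1² = 4·8 + 27·1 ≡ 7 (mod 13). Nonzero ⇒ E is nonsingular.
For each x ∈ F_13, compute rhs = x³ + 2·x + 1 mod 13, then count y ∈ F_13 with y² ≡ rhs.
  x = 0: rhs = 1, matching y values: 1, 12 (2 points).
  x = 1: rhs = 4, matching y values: 2, 11 (2 points).
  x = 2: rhs = 0, matching y values: 0 (1 points).
  x = 3: rhs = 8, matching y values: none (0 points).
  x = 4: rhs = 8, matching y values: none (0 points).
  x = 5: rhs = 6, matching y values: none (0 points).
  x = 6: rhs = 8, matching y values: none (0 points).
  x = 7: rhs = 7, matching y values: none (0 points).
  x = 8: rhs = 9, matching y values: 3, 10 (2 points).
  x = 9: rhs = 7, matching y values: none (0 points).
  x = 10: rhs = 7, matching y values: none (0 points).
  x = 11: rhs = 2, matching y values: none (0 points).
  x = 12: rhs = 11, matching y values: none (0 points).
Total affine count: 7.
Full point count |E(F_13)| = 7 + 1 = 8.
Hasse bound: |8 − (13+1)| = |-6| = 6 ≤ 2√13 ≈ 7.2111 ✓.


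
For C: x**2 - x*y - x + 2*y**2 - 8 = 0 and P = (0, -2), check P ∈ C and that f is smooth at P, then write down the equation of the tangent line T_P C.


Tangent line at P: x - 8*y - 16 = 0.

Step 1: f(0, -2) = 0, so P lies on C.
Step 2: partial derivatives
  f_x(x, y) = 2*x - y - 1, f_y(x, y) = -x + 4*y.
  f_x(P) = 1, f_y(P) = -8 (gradient nonzero, so P is smooth).
Step 3: tangent line at P: 1·(x − 0) + -8·(y − -2) = 0.
Expanding: x - 8*y - 16 = 0.


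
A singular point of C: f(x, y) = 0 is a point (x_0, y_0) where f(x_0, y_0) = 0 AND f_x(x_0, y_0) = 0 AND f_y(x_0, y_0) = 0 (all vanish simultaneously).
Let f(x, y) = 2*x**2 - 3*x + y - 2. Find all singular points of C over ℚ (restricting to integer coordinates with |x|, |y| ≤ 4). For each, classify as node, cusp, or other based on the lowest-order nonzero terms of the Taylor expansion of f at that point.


No singular points in the scanned grid; C is smooth there.

Compute partial derivatives:
  f_x = 4*x - 3.
  f_y = 1.
f_y = 1 is a nonzero constant, so f_y never vanishes: no point (x, y) can satisfy f = f_x = f_y = 0. In particular no (x, y) ∈ {−4, ..., 4}² is singular; the curve is smooth.


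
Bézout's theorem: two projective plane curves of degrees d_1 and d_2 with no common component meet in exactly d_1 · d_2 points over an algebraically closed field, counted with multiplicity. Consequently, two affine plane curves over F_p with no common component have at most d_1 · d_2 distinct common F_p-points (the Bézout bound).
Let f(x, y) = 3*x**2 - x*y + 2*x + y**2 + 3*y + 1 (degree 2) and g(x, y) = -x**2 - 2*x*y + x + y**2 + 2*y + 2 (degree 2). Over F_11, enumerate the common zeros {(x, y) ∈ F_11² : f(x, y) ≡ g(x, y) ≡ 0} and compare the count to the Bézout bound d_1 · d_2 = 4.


Common zeros: {(8, 5)}; count = 1; Bézout bound = 4.

deg(f) = 2, deg(g) = 2, so Bézout bound = 4.
Scan x ∈ F_11. For each x, list the y ∈ F_11 with f(x, y) ≡ 0 and those with g(x, y) ≡ 0 (mod 11); the common zeros in that column are the intersection.
  x = 0: f ≡ 0 at y ∈ {2, 6}; g ≡ 0 at y ∈ ∅; common: ∅.
  x = 1: f ≡ 0 at y ∈ ∅; g ≡ 0 at y ∈ {3, 8}; common: ∅.
  x = 2: f ≡ 0 at y ∈ ∅; g ≡ 0 at y ∈ {0, 2}; common: ∅.
  x = 3: f ≡ 0 at y ∈ ∅; g ≡ 0 at y ∈ ∅; common: ∅.
  x = 4: f ≡ 0 at y ∈ {5, 7}; g ≡ 0 at y ∈ ∅; common: ∅.
  x = 5: f ≡ 0 at y ∈ {6, 7}; g ≡ 0 at y ∈ {3, 5}; common: ∅.
  x = 6: f ≡ 0 at y ∈ {0, 3}; g ≡ 0 at y ∈ {2, 8}; common: ∅.
  x = 7: f ≡ 0 at y ∈ ∅; g ≡ 0 at y ∈ ∅; common: ∅.
  x = 8: f ≡ 0 at y ∈ {0, 5}; g ≡ 0 at y ∈ {5, 9}; common: {5}.
  x = 9: f ≡ 0 at y ∈ {3}; g ≡ 0 at y ∈ ∅; common: ∅.
  x = 10: f ≡ 0 at y ∈ ∅; g ≡ 0 at y ∈ {0, 7}; common: ∅.
Collecting: common zeros = {(8, 5)}, so the count is 1.
Comparison with the Bézout bound: 1 ≤ 4 = deg(f)·deg(g), as expected for curves with no common component (the affine F_11-count falls short of the bound because intersections may lie at infinity, over extension fields, or carry multiplicity).


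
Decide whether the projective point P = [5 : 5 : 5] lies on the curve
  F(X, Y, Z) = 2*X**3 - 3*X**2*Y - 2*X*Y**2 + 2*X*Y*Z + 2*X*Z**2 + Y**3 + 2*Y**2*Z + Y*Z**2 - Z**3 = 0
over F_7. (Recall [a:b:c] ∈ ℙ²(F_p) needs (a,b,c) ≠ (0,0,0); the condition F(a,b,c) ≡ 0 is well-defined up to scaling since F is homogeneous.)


F(5,5,5) ≡ 3 (mod 7); P is NOT on the curve.

Evaluate F(5, 5, 5) term-by-term (mod 7).
  2*X**3 ↦ 2·125·1·1 = 250
  -3*X**2*Y ↦ -3·25·5·1 = -375
  -2*X*Y**2 ↦ -2·5·25·1 = -250
  2*X*Y*Z ↦ 2·5·5·5 = 250
  2*X*Z**2 ↦ 2·5·1·25 = 250
  Y**3 ↦ 1·1·125·1 = 125
  2*Y**2*Z ↦ 2·1·25·5 = 250
  Y*Z**2 ↦ 1·1·5·25 = 125
  -Z**3 ↦ -1·1·1·125 = -125
Sum: F(5, 5, 5) = (250) + (-375) + (-250) + (250) + (250) + (125) + (250) + (125) + (-125) = 500.
Reducing mod 7: 500 ≡ 3 (mod 7).
Since F(a, b, c) ≡ 3 ≠ 0 (mod 7), P does NOT lie on the curve.


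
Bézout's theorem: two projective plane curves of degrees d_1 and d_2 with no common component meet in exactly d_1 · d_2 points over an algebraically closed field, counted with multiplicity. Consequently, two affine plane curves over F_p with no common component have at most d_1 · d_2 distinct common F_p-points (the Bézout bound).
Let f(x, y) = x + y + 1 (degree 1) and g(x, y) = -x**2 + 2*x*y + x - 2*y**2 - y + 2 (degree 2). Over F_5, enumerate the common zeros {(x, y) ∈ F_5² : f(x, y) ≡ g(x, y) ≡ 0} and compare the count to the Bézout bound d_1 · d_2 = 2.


Common zeros: {(4, 0)}; count = 1; Bézout bound = 2.

deg(f) = 1, deg(g) = 2, so Bézout bound = 2.
Scan x ∈ F_5. For each x, list the y ∈ F_5 with f(x, y) ≡ 0 and those with g(x, y) ≡ 0 (mod 5); the common zeros in that column are the intersection.
  x = 0: f ≡ 0 at y ∈ {4}; g ≡ 0 at y ∈ ∅; common: ∅.
  x = 1: f ≡ 0 at y ∈ {3}; g ≡ 0 at y ∈ ∅; common: ∅.
  x = 2: f ≡ 0 at y ∈ {2}; g ≡ 0 at y ∈ {0, 4}; common: ∅.
  x = 3: f ≡ 0 at y ∈ {1}; g ≡ 0 at y ∈ ∅; common: ∅.
  x = 4: f ≡ 0 at y ∈ {0}; g ≡ 0 at y ∈ {0, 1}; common: {0}.
Collecting: common zeros = {(4, 0)}, so the count is 1.
Comparison with the Bézout bound: 1 ≤ 2 = deg(f)·deg(g), as expected for curves with no common component (the affine F_5-count falls short of the bound because intersections may lie at infinity, over extension fields, or carry multiplicity).


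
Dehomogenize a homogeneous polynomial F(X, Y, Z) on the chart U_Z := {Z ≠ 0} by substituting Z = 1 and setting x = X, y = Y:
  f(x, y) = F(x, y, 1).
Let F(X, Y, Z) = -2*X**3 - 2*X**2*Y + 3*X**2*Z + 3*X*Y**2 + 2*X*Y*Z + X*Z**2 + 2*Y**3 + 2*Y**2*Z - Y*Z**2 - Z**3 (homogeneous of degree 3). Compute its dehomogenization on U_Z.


f(x, y) = -2*x**3 - 2*x**2*y + 3*x**2 + 3*x*y**2 + 2*x*y + x + 2*y**3 + 2*y**2 - y - 1

On U_Z we set Z = 1. Each monomial c·X^i·Y^j·Z^k in F becomes c·x^i·y^j·1^k = c·x^i·y^j.
Substituting Z = 1: F(X, Y, 1) = -2*x**3 - 2*x**2*y + 3*x**2 + 3*x*y**2 + 2*x*y + x + 2*y**3 + 2*y**2 - y - 1.
Note: deg(f) ≤ deg(F) = 3; strict inequality happens when F is divisible by Z (lost terms).


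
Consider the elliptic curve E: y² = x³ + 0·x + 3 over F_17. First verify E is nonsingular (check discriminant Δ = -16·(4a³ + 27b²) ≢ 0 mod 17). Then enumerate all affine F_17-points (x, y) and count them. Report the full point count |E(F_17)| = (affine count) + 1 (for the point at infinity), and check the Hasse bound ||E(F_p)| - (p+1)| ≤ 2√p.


Affine points = {(1, 2), (1, 15), (3, 8), (3, 9), (4, 4), (4, 13), (5, 3), (5, 14), (6, 7), (6, 10), (9, 1), (9, 16), (10, 0), (11, 5), (11, 12), (16, 6), (16, 11)}; affine count = 17; |E(F_17)| = 18.

Discriminant check: Δ ∝ 4a³ + 27b² = 4·0³ + 27·3² = 4·0 + 27·9 ≡ 5 (mod 17). Nonzero ⇒ E is nonsingular.
For each x ∈ F_17, compute rhs = x³ + 0·x + 3 mod 17, then count y ∈ F_17 with y² ≡ rhs.
  x = 0: rhs = 3, matching y values: none (0 points).
  x = 1: rhs = 4, matching y values: 2, 15 (2 points).
  x = 2: rhs = 11, matching y values: none (0 points).
  x = 3: rhs = 13, matching y values: 8, 9 (2 points).
  x = 4: rhs = 16, matching y values: 4, 13 (2 points).
  x = 5: rhs = 9, matching y values: 3, 14 (2 points).
  x = 6: rhs = 15, matching y values: 7, 10 (2 points).
  x = 7: rhs = 6, matching y values: none (0 points).
  x = 8: rhs = 5, matching y values: none (0 points).
  x = 9: rhs = 1, matching y values: 1, 16 (2 points).
  x = 10: rhs = 0, matching y values: 0 (1 points).
  x = 11: rhs = 8, matching y values: 5, 12 (2 points).
  x = 12: rhs = 14, matching y values: none (0 points).
  x = 13: rhs = 7, matching y values: none (0 points).
  x = 14: rhs = 10, matching y values: none (0 points).
  x = 15: rhs = 12, matching y values: none (0 points).
  x = 16: rhs = 2, matching y values: 6, 11 (2 points).
Total affine count: 17.
Full point count |E(F_17)| = 17 + 1 = 18.
Hasse bound: |18 − (17+1)| = |0| = 0 ≤ 2√17 ≈ 8.2462 ✓.


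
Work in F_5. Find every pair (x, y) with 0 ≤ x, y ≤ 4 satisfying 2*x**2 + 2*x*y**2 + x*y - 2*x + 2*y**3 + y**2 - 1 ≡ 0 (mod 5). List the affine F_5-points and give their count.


Affine F_5-points: {(1, 1), (4, 3)}; count = 2.

For each of the 25 pairs (x, y) ∈ F_5², evaluate f(x, y) mod 5. Record the zeros.
  x = 0: [0↦4, 1↦2, 2↦4, 3↦2, 4↦3]  zeros at y ∈ ∅
  x = 1: [0↦4, 1↦0, 2↦4, 3↦3, 4↦4]  zeros at y ∈ {1}
  x = 2: [0↦3, 1↦2, 2↦3, 3↦3, 4↦4]  zeros at y ∈ ∅
  x = 3: [0↦1, 1↦3, 2↦1, 3↦2, 4↦3]  zeros at y ∈ ∅
  x = 4: [0↦3, 1↦3, 2↦3, 3↦0, 4↦1]  zeros at y ∈ {3}
Collecting zeros: affine points = {(1, 1), (4, 3)}.
Total count |C(F_5)_aff| = 2.


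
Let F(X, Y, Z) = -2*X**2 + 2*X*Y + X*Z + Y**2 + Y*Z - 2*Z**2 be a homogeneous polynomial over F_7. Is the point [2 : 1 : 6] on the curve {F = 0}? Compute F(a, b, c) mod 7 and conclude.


F(2,1,6) ≡ 6 (mod 7); P is NOT on the curve.

Evaluate F(2, 1, 6) term-by-term (mod 7).
  -2*X**2 ↦ -2·4·1·1 = -8
  2*X*Y ↦ 2·2·1·1 = 4
  X*Z ↦ 1·2·1·6 = 12
  Y**2 ↦ 1·1·1·1 = 1
  Y*Z ↦ 1·1·1·6 = 6
  -2*Z**2 ↦ -2·1·1·36 = -72
Sum: F(2, 1, 6) = (-8) + (4) + (12) + (1) + (6) + (-72) = -57.
Reducing mod 7: -57 ≡ 6 (mod 7).
Since F(a, b, c) ≡ 6 ≠ 0 (mod 7), P does NOT lie on the curve.


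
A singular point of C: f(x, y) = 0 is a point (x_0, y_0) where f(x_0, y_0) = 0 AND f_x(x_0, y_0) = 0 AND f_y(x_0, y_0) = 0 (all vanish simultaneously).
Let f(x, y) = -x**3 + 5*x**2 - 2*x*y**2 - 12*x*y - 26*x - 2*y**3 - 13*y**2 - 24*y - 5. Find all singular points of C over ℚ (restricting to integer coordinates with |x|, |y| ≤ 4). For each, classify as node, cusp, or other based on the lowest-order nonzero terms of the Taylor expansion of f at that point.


Singular points: {(2, -3)}; classification: node.

Compute partial derivatives:
  f_x = -3*x**2 + 10*x - 2*y**2 - 12*y - 26.
  f_y = -4*x*y - 12*x - 6*y**2 - 26*y - 24.
Scan x_0 ∈ {−4, ..., 4}. For each x_0, f_y(x_0, y) is a polynomial in y; find its integer roots y ∈ {−4, ..., 4}, then test f_x and f at those candidates.
  x = -4: f_y(-4, y) = -6*y**2 - 10*y + 24; vanishes at y ∈ {-3}. (-4, -3): f_x = -96 ≠ 0.
  x = -3: f_y(-3, y) = -6*y**2 - 14*y + 12; vanishes at y ∈ {-3}. (-3, -3): f_x = -65 ≠ 0.
  x = -2: f_y(-2, y) = -6*y**2 - 18*y; vanishes at y ∈ {-3, 0}. (-2, -3): f_x = -40 ≠ 0; (-2, 0): f_x = -58 ≠ 0.
  x = -1: f_y(-1, y) = -6*y**2 - 22*y - 12; vanishes at y ∈ {-3}. (-1, -3): f_x = -21 ≠ 0.
  x = 0: f_y(0, y) = -6*y**2 - 26*y - 24; vanishes at y ∈ {-3}. (0, -3): f_x = -8 ≠ 0.
  x = 1: f_y(1, y) = -6*y**2 - 30*y - 36; vanishes at y ∈ {-3, -2}. (1, -3): f_x = -1 ≠ 0; (1, -2): f_x = -3 ≠ 0.
  x = 2: f_y(2, y) = -6*y**2 - 34*y - 48; vanishes at y ∈ {-3}. (2, -3): f_x = 0, f = 0 — SINGULAR.
  x = 3: f_y(3, y) = -6*y**2 - 38*y - 60; vanishes at y ∈ {-3}. (3, -3): f_x = -5 ≠ 0.
  x = 4: f_y(4, y) = -6*y**2 - 42*y - 72; vanishes at y ∈ {-4, -3}. (4, -4): f_x = -18 ≠ 0; (4, -3): f_x = -16 ≠ 0.
Only singular point on the grid: (2, -3).
Classify: substitute x = 2 + u, y = -3 + v and expand: f = -u**3 - u**2 - 2*u*v**2 - 2*v**3 + v**2.
No constant or linear terms (consistent with a singular point). Quadratic part: -u**2 + v**2. Cubic part: -u**3 - 2*u*v**2 - 2*v**3.
The quadratic part v**2 - u**2 = (v − u)(v + u) splits into two distinct linear factors, so there are two distinct tangent lines y − -3 = ±(x − 2) — this is a node (ordinary double point).
Classification: node.


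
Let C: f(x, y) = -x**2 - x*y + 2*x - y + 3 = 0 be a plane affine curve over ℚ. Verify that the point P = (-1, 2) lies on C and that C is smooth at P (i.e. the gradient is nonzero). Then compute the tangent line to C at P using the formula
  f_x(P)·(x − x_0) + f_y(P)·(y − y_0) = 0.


Tangent line at P: 2*x + 2 = 0.

Step 1: f(-1, 2) = 0, so P lies on C.
Step 2: partial derivatives
  f_x(x, y) = -2*x - y + 2, f_y(x, y) = -x - 1.
  f_x(P) = 2, f_y(P) = 0 (gradient nonzero, so P is smooth).
Step 3: tangent line at P: 2·(x − -1) + 0·(y − 2) = 0.
Expanding: 2*x + 2 = 0.


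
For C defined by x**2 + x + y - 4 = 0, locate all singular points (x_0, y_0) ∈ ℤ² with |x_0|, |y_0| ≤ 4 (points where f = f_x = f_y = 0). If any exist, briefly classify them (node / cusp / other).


No singular points in the scanned grid; C is smooth there.

Compute partial derivatives:
  f_x = 2*x + 1.
  f_y = 1.
f_y = 1 is a nonzero constant, so f_y never vanishes: no point (x, y) can satisfy f = f_x = f_y = 0. In particular no (x, y) ∈ {−4, ..., 4}² is singular; the curve is smooth.


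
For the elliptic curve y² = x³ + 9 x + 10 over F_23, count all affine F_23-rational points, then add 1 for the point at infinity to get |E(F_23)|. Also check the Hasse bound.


Affine points = {(2, 6), (2, 17), (3, 8), (3, 15), (4, 8), (4, 15), (6, 2), (6, 21), (7, 5), (7, 18), (12, 11), (12, 12), (13, 1), (13, 22), (15, 1), (15, 22), (16, 8), (16, 15), (17, 4), (17, 19), (18, 1), (18, 22), (19, 5), (19, 18), (20, 5), (20, 18), (22, 0)}; affine count = 27; |E(F_23)| = 28.

Discriminant check: Δ ∝ 4a³ + 27b² = 4·9³ + 27·10² = 4·729 + 27·100 ≡ 4 (mod 23). Nonzero ⇒ E is nonsingular.
For each x ∈ F_23, compute rhs = x³ + 9·x + 10 mod 23, then count y ∈ F_23 with y² ≡ rhs.
  x = 0: rhs = 10, matching y values: none (0 points).
  x = 1: rhs = 20, matching y values: none (0 points).
  x = 2: rhs = 13, matching y values: 6, 17 (2 points).
  x = 3: rhs = 18, matching y values: 8, 15 (2 points).
  x = 4: rhs = 18, matching y values: 8, 15 (2 points).
  x = 5: rhs = 19, matching y values: none (0 points).
  x = 6: rhs = 4, matching y values: 2, 21 (2 points).
  x = 7: rhs = 2, matching y values: 5, 18 (2 points).
  x = 8: rhs = 19, matching y values: none (0 points).
  x = 9: rhs = 15, matching y values: none (0 points).
  x = 10: rhs = 19, matching y values: none (0 points).
  x = 11: rhs = 14, matching y values: none (0 points).
  x = 12: rhs = 6, matching y values: 11, 12 (2 points).
  x = 13: rhs = 1, matching y values: 1, 22 (2 points).
  x = 14: rhs = 5, matching y values: none (0 points).
  x = 15: rhs = 1, matching y values: 1, 22 (2 points).
  x = 16: rhs = 18, matching y values: 8, 15 (2 points).
  x = 17: rhs = 16, matching y values: 4, 19 (2 points).
  x = 18: rhs = 1, matching y values: 1, 22 (2 points).
  x = 19: rhs = 2, matching y values: 5, 18 (2 points).
  x = 20: rhs = 2, matching y values: 5, 18 (2 points).
  x = 21: rhs = 7, matching y values: none (0 points).
  x = 22: rhs = 0, matching y values: 0 (1 points).
Total affine count: 27.
Full point count |E(F_23)| = 27 + 1 = 28.
Hasse bound: |28 − (23+1)| = |4| = 4 ≤ 2√23 ≈ 9.5917 ✓.


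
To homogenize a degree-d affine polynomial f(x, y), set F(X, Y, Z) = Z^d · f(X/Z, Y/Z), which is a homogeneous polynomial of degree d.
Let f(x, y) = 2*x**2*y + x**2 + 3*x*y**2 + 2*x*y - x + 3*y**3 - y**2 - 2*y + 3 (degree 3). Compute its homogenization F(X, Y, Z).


F(X, Y, Z) = 2*X**2*Y + X**2*Z + 3*X*Y**2 + 2*X*Y*Z - X*Z**2 + 3*Y**3 - Y**2*Z - 2*Y*Z**2 + 3*Z**3

deg(f) = 3.
Substitute x = X/Z, y = Y/Z into f, then multiply by Z^3.
  monomial 2·x^2·y^1 ↦ 2·X^2·Y^1·Z^0.
  monomial 1·x^2·y^0 ↦ 1·X^2·Y^0·Z^1.
  monomial 3·x^1·y^2 ↦ 3·X^1·Y^2·Z^0.
  monomial 2·x^1·y^1 ↦ 2·X^1·Y^1·Z^1.
  monomial -1·x^1·y^0 ↦ -1·X^1·Y^0·Z^2.
  monomial 3·x^0·y^3 ↦ 3·X^0·Y^3·Z^0.
  monomial -1·x^0·y^2 ↦ -1·X^0·Y^2·Z^1.
  monomial -2·x^0·y^1 ↦ -2·X^0·Y^1·Z^2.
  monomial 3·x^0·y^0 ↦ 3·X^0·Y^0·Z^3.
Collecting: F(X, Y, Z) = 2*X**2*Y + X**2*Z + 3*X*Y**2 + 2*X*Y*Z - X*Z**2 + 3*Y**3 - Y**2*Z - 2*Y*Z**2 + 3*Z**3.


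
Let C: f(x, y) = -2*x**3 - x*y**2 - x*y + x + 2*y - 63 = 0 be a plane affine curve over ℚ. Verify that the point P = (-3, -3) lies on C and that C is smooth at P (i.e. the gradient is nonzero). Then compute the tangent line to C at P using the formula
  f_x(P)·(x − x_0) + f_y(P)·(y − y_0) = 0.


Tangent line at P: -59*x - 13*y - 216 = 0.

Step 1: f(-3, -3) = 0, so P lies on C.
Step 2: partial derivatives
  f_x(x, y) = -6*x**2 - y**2 - y + 1, f_y(x, y) = -2*x*y - x + 2.
  f_x(P) = -59, f_y(P) = -13 (gradient nonzero, so P is smooth).
Step 3: tangent line at P: -59·(x − -3) + -13·(y − -3) = 0.
Expanding: -59*x - 13*y - 216 = 0.


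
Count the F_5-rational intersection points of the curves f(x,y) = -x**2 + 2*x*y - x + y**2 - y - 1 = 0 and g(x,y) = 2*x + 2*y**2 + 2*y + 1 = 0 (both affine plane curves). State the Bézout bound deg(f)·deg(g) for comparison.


Common zeros: {(0, 3)}; count = 1; Bézout bound = 4.

deg(f) = 2, deg(g) = 2, so Bézout bound = 4.
Scan x ∈ F_5. For each x, list the y ∈ F_5 with f(x, y) ≡ 0 and those with g(x, y) ≡ 0 (mod 5); the common zeros in that column are the intersection.
  x = 0: f ≡ 0 at y ∈ {3}; g ≡ 0 at y ∈ {1, 3}; common: {3}.
  x = 1: f ≡ 0 at y ∈ ∅; g ≡ 0 at y ∈ {2}; common: ∅.
  x = 2: f ≡ 0 at y ∈ ∅; g ≡ 0 at y ∈ {0, 4}; common: ∅.
  x = 3: f ≡ 0 at y ∈ ∅; g ≡ 0 at y ∈ ∅; common: ∅.
  x = 4: f ≡ 0 at y ∈ ∅; g ≡ 0 at y ∈ ∅; common: ∅.
Collecting: common zeros = {(0, 3)}, so the count is 1.
Comparison with the Bézout bound: 1 ≤ 4 = deg(f)·deg(g), as expected for curves with no common component (the affine F_5-count falls short of the bound because intersections may lie at infinity, over extension fields, or carry multiplicity).


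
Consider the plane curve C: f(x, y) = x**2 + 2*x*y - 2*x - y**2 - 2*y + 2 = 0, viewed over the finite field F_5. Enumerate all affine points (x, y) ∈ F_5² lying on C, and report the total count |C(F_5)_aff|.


Affine F_5-points: {(1, 1), (1, 4), (3, 0), (3, 4), (4, 0), (4, 1)}; count = 6.

For each of the 25 pairs (x, y) ∈ F_5², evaluate f(x, y) mod 5. Record the zeros.
  x = 0: [0↦2, 1↦4, 2↦4, 3↦2, 4↦3]  zeros at y ∈ ∅
  x = 1: [0↦1, 1↦0, 2↦2, 3↦2, 4↦0]  zeros at y ∈ {1, 4}
  x = 2: [0↦2, 1↦3, 2↦2, 3↦4, 4↦4]  zeros at y ∈ ∅
  x = 3: [0↦0, 1↦3, 2↦4, 3↦3, 4↦0]  zeros at y ∈ {0, 4}
  x = 4: [0↦0, 1↦0, 2↦3, 3↦4, 4↦3]  zeros at y ∈ {0, 1}
Collecting zeros: affine points = {(1, 1), (1, 4), (3, 0), (3, 4), (4, 0), (4, 1)}.
Total count |C(F_5)_aff| = 6.


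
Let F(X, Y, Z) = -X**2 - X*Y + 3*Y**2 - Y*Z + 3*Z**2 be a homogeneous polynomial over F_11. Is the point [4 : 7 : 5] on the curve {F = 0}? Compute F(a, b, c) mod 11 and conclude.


F(4,7,5) ≡ 0 (mod 11); P is on the curve.

Evaluate F(4, 7, 5) term-by-term (mod 11).
  -X**2 ↦ -1·16·1·1 = -16
  -X*Y ↦ -1·4·7·1 = -28
  3*Y**2 ↦ 3·1·49·1 = 147
  -Y*Z ↦ -1·1·7·5 = -35
  3*Z**2 ↦ 3·1·1·25 = 75
Sum: F(4, 7, 5) = (-16) + (-28) + (147) + (-35) + (75) = 143.
Reducing mod 11: 143 ≡ 0 (mod 11).
Since F(a, b, c) ≡ 0 (mod 11), P lies on the curve.


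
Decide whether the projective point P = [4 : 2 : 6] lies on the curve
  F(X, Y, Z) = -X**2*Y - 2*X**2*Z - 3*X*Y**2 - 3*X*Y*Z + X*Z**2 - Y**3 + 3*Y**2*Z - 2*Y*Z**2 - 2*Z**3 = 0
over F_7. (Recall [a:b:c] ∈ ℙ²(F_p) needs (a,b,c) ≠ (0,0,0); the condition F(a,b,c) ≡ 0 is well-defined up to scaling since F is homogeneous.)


F(4,2,6) ≡ 0 (mod 7); P is on the curve.

Evaluate F(4, 2, 6) term-by-term (mod 7).
  -X**2*Y ↦ -1·16·2·1 = -32
  -2*X**2*Z ↦ -2·16·1·6 = -192
  -3*X*Y**2 ↦ -3·4·4·1 = -48
  -3*X*Y*Z ↦ -3·4·2·6 = -144
  X*Z**2 ↦ 1·4·1·36 = 144
  -Y**3 ↦ -1·1·8·1 = -8
  3*Y**2*Z ↦ 3·1·4·6 = 72
  -2*Y*Z**2 ↦ -2·1·2·36 = -144
  -2*Z**3 ↦ -2·1·1·216 = -432
Sum: F(4, 2, 6) = (-32) + (-192) + (-48) + (-144) + (144) + (-8) + (72) + (-144) + (-432) = -784.
Reducing mod 7: -784 ≡ 0 (mod 7).
Since F(a, b, c) ≡ 0 (mod 7), P lies on the curve.


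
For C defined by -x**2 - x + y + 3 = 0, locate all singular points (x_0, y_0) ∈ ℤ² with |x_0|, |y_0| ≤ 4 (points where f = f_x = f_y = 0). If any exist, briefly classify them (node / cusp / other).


No singular points in the scanned grid; C is smooth there.

Compute partial derivatives:
  f_x = -2*x - 1.
  f_y = 1.
f_y = 1 is a nonzero constant, so f_y never vanishes: no point (x, y) can satisfy f = f_x = f_y = 0. In particular no (x, y) ∈ {−4, ..., 4}² is singular; the curve is smooth.


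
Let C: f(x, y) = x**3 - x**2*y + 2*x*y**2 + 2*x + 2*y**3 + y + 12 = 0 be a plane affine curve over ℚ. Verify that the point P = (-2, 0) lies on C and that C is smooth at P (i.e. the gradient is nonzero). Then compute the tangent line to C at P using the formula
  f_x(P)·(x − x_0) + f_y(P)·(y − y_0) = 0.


Tangent line at P: 14*x - 3*y + 28 = 0.

Step 1: f(-2, 0) = 0, so P lies on C.
Step 2: partial derivatives
  f_x(x, y) = 3*x**2 - 2*x*y + 2*y**2 + 2, f_y(x, y) = -x**2 + 4*x*y + 6*y**2 + 1.
  f_x(P) = 14, f_y(P) = -3 (gradient nonzero, so P is smooth).
Step 3: tangent line at P: 14·(x − -2) + -3·(y − 0) = 0.
Expanding: 14*x - 3*y + 28 = 0.


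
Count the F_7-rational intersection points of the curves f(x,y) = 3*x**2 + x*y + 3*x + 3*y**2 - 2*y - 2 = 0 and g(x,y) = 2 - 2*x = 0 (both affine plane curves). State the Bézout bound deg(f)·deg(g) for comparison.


Common zeros: {(1, 2), (1, 3)}; count = 2; Bézout bound = 2.

deg(f) = 2, deg(g) = 1, so Bézout bound = 2.
Scan x ∈ F_7. For each x, list the y ∈ F_7 with f(x, y) ≡ 0 and those with g(x, y) ≡ 0 (mod 7); the common zeros in that column are the intersection.
  x = 0: f ≡ 0 at y ∈ {5}; g ≡ 0 at y ∈ ∅; common: ∅.
  x = 1: f ≡ 0 at y ∈ {2, 3}; g ≡ 0 at y ∈ {0, 1, 2, 3, 4, 5, 6}; common: {2, 3}.
  x = 2: f ≡ 0 at y ∈ {2, 5}; g ≡ 0 at y ∈ ∅; common: ∅.
  x = 3: f ≡ 0 at y ∈ ∅; g ≡ 0 at y ∈ ∅; common: ∅.
  x = 4: f ≡ 0 at y ∈ {1, 3}; g ≡ 0 at y ∈ ∅; common: ∅.
  x = 5: f ≡ 0 at y ∈ ∅; g ≡ 0 at y ∈ ∅; common: ∅.
  x = 6: f ≡ 0 at y ∈ ∅; g ≡ 0 at y ∈ ∅; common: ∅.
Collecting: common zeros = {(1, 2), (1, 3)}, so the count is 2.
Comparison with the Bézout bound: 2 ≤ 2 = deg(f)·deg(g), as expected for curves with no common component (the bound is attained).


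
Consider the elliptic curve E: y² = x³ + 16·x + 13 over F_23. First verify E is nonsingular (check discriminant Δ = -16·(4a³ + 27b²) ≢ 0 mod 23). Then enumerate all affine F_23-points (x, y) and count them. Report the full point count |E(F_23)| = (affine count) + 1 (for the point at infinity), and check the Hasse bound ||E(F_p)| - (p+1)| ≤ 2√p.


Affine points = {(0, 6), (0, 17), (4, 7), (4, 16), (6, 7), (6, 16), (7, 10), (7, 13), (8, 3), (8, 20), (9, 9), (9, 14), (10, 0), (11, 5), (11, 18), (12, 1), (12, 22), (13, 7), (13, 16), (16, 8), (16, 15), (17, 0), (19, 0)}; affine count = 23; |E(F_23)| = 24.

Discriminant check: Δ ∝ 4a³ + 27b² = 4·16³ + 27·13² = 4·4096 + 27·169 ≡ 17 (mod 23). Nonzero ⇒ E is nonsingular.
For each x ∈ F_23, compute rhs = x³ + 16·x + 13 mod 23, then count y ∈ F_23 with y² ≡ rhs.
  x = 0: rhs = 13, matching y values: 6, 17 (2 points).
  x = 1: rhs = 7, matching y values: none (0 points).
  x = 2: rhs = 7, matching y values: none (0 points).
  x = 3: rhs = 19, matching y values: none (0 points).
  x = 4: rhs = 3, matching y values: 7, 16 (2 points).
  x = 5: rhs = 11, matching y values: none (0 points).
  x = 6: rhs = 3, matching y values: 7, 16 (2 points).
  x = 7: rhs = 8, matching y values: 10, 13 (2 points).
  x = 8: rhs = 9, matching y values: 3, 20 (2 points).
  x = 9: rhs = 12, matching y values: 9, 14 (2 points).
  x = 10: rhs = 0, matching y values: 0 (1 points).
  x = 11: rhs = 2, matching y values: 5, 18 (2 points).
  x = 12: rhs = 1, matching y values: 1, 22 (2 points).
  x = 13: rhs = 3, matching y values: 7, 16 (2 points).
  x = 14: rhs = 14, matching y values: none (0 points).
  x = 15: rhs = 17, matching y values: none (0 points).
  x = 16: rhs = 18, matching y values: 8, 15 (2 points).
  x = 17: rhs = 0, matching y values: 0 (1 points).
  x = 18: rhs = 15, matching y values: none (0 points).
  x = 19: rhs = 0, matching y values: 0 (1 points).
  x = 20: rhs = 7, matching y values: none (0 points).
  x = 21: rhs = 19, matching y values: none (0 points).
  x = 22: rhs = 19, matching y values: none (0 points).
Total affine count: 23.
Full point count |E(F_23)| = 23 + 1 = 24.
Hasse bound: |24 − (23+1)| = |0| = 0 ≤ 2√23 ≈ 9.5917 ✓.


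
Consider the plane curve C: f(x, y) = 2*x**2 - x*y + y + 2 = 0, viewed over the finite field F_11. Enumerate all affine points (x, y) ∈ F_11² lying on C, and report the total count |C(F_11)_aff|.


Affine F_11-points: {(0, 9), (2, 10), (3, 10), (4, 4), (5, 2), (6, 6), (7, 2), (8, 6), (9, 4), (10, 9)}; count = 10.

For each of the 121 pairs (x, y) ∈ F_11², evaluate f(x, y) mod 11. Record the zeros.
  x = 0: [0↦2, 1↦3, 2↦4, 3↦5, 4↦6, 5↦7, 6↦8, 7↦9, 8↦10, 9↦0, 10↦1]  zeros at y ∈ {9}
  x = 1: [0↦4, 1↦4, 2↦4, 3↦4, 4↦4, 5↦4, 6↦4, 7↦4, 8↦4, 9↦4, 10↦4]  zeros at y ∈ ∅
  x = 2: [0↦10, 1↦9, 2↦8, 3↦7, 4↦6, 5↦5, 6↦4, 7↦3, 8↦2, 9↦1, 10↦0]  zeros at y ∈ {10}
  x = 3: [0↦9, 1↦7, 2↦5, 3↦3, 4↦1, 5↦10, 6↦8, 7↦6, 8↦4, 9↦2, 10↦0]  zeros at y ∈ {10}
  x = 4: [0↦1, 1↦9, 2↦6, 3↦3, 4↦0, 5↦8, 6↦5, 7↦2, 8↦10, 9↦7, 10↦4]  zeros at y ∈ {4}
  x = 5: [0↦8, 1↦4, 2↦0, 3↦7, 4↦3, 5↦10, 6↦6, 7↦2, 8↦9, 9↦5, 10↦1]  zeros at y ∈ {2}
  x = 6: [0↦8, 1↦3, 2↦9, 3↦4, 4↦10, 5↦5, 6↦0, 7↦6, 8↦1, 9↦7, 10↦2]  zeros at y ∈ {6}
  x = 7: [0↦1, 1↦6, 2↦0, 3↦5, 4↦10, 5↦4, 6↦9, 7↦3, 8↦8, 9↦2, 10↦7]  zeros at y ∈ {2}
  x = 8: [0↦9, 1↦2, 2↦6, 3↦10, 4↦3, 5↦7, 6↦0, 7↦4, 8↦8, 9↦1, 10↦5]  zeros at y ∈ {6}
  x = 9: [0↦10, 1↦2, 2↦5, 3↦8, 4↦0, 5↦3, 6↦6, 7↦9, 8↦1, 9↦4, 10↦7]  zeros at y ∈ {4}
  x = 10: [0↦4, 1↦6, 2↦8, 3↦10, 4↦1, 5↦3, 6↦5, 7↦7, 8↦9, 9↦0, 10↦2]  zeros at y ∈ {9}
Collecting zeros: affine points = {(0, 9), (2, 10), (3, 10), (4, 4), (5, 2), (6, 6), (7, 2), (8, 6), (9, 4), (10, 9)}.
Total count |C(F_11)_aff| = 10.


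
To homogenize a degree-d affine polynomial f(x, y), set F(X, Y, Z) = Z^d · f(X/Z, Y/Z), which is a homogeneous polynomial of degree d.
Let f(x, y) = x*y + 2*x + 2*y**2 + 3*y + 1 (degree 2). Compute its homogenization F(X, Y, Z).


F(X, Y, Z) = X*Y + 2*X*Z + 2*Y**2 + 3*Y*Z + Z**2

deg(f) = 2.
Substitute x = X/Z, y = Y/Z into f, then multiply by Z^2.
  monomial 1·x^1·y^1 ↦ 1·X^1·Y^1·Z^0.
  monomial 2·x^1·y^0 ↦ 2·X^1·Y^0·Z^1.
  monomial 2·x^0·y^2 ↦ 2·X^0·Y^2·Z^0.
  monomial 3·x^0·y^1 ↦ 3·X^0·Y^1·Z^1.
  monomial 1·x^0·y^0 ↦ 1·X^0·Y^0·Z^2.
Collecting: F(X, Y, Z) = X*Y + 2*X*Z + 2*Y**2 + 3*Y*Z + Z**2.


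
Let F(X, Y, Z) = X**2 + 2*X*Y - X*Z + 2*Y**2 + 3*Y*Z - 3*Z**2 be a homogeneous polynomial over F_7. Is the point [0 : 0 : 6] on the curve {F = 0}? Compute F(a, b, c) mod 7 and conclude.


F(0,0,6) ≡ 4 (mod 7); P is NOT on the curve.

Evaluate F(0, 0, 6) term-by-term (mod 7).
  X**2 ↦ 1·0·1·1 = 0
  2*X*Y ↦ 2·0·0·1 = 0
  -X*Z ↦ -1·0·1·6 = 0
  2*Y**2 ↦ 2·1·0·1 = 0
  3*Y*Z ↦ 3·1·0·6 = 0
  -3*Z**2 ↦ -3·1·1·36 = -108
Sum: F(0, 0, 6) = (0) + (0) + (0) + (0) + (0) + (-108) = -108.
Reducing mod 7: -108 ≡ 4 (mod 7).
Since F(a, b, c) ≡ 4 ≠ 0 (mod 7), P does NOT lie on the curve.


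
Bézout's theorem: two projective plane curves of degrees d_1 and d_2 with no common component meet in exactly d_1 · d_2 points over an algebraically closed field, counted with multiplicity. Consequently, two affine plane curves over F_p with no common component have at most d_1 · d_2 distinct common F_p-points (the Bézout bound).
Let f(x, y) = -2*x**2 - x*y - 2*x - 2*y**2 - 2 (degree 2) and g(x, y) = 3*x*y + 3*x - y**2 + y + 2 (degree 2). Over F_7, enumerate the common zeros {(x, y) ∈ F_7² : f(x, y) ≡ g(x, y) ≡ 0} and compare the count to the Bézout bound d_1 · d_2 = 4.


Common zeros: {(1, 6), (2, 6), (3, 4), (4, 0)}; count = 4; Bézout bound = 4.

deg(f) = 2, deg(g) = 2, so Bézout bound = 4.
Scan x ∈ F_7. For each x, list the y ∈ F_7 with f(x, y) ≡ 0 and those with g(x, y) ≡ 0 (mod 7); the common zeros in that column are the intersection.
  x = 0: f ≡ 0 at y ∈ ∅; g ≡ 0 at y ∈ {2, 6}; common: ∅.
  x = 1: f ≡ 0 at y ∈ {4, 6}; g ≡ 0 at y ∈ {5, 6}; common: {6}.
  x = 2: f ≡ 0 at y ∈ {0, 6}; g ≡ 0 at y ∈ {1, 6}; common: {6}.
  x = 3: f ≡ 0 at y ∈ {4, 5}; g ≡ 0 at y ∈ {4, 6}; common: {4}.
  x = 4: f ≡ 0 at y ∈ {0, 5}; g ≡ 0 at y ∈ {0, 6}; common: {0}.
  x = 5: f ≡ 0 at y ∈ ∅; g ≡ 0 at y ∈ {3, 6}; common: ∅.
  x = 6: f ≡ 0 at y ∈ ∅; g ≡ 0 at y ∈ {6}; common: ∅.
Collecting: common zeros = {(1, 6), (2, 6), (3, 4), (4, 0)}, so the count is 4.
Comparison with the Bézout bound: 4 ≤ 4 = deg(f)·deg(g), as expected for curves with no common component (the bound is attained).


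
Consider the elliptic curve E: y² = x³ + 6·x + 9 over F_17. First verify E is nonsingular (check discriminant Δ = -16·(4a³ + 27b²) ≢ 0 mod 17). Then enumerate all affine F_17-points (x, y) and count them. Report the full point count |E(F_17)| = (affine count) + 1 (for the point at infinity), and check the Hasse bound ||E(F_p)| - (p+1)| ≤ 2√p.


Affine points = {(0, 3), (0, 14), (1, 4), (1, 13), (8, 5), (8, 12), (10, 7), (10, 10), (14, 7), (14, 10), (16, 6), (16, 11)}; affine count = 12; |E(F_17)| = 13.

Discriminant check: Δ ∝ 4a³ + 27b² = 4·6³ + 27·9² = 4·216 + 27·81 ≡ 8 (mod 17). Nonzero ⇒ E is nonsingular.
For each x ∈ F_17, compute rhs = x³ + 6·x + 9 mod 17, then count y ∈ F_17 with y² ≡ rhs.
  x = 0: rhs = 9, matching y values: 3, 14 (2 points).
  x = 1: rhs = 16, matching y values: 4, 13 (2 points).
  x = 2: rhs = 12, matching y values: none (0 points).
  x = 3: rhs = 3, matching y values: none (0 points).
  x = 4: rhs = 12, matching y values: none (0 points).
  x = 5: rhs = 11, matching y values: none (0 points).
  x = 6: rhs = 6, matching y values: none (0 points).
  x = 7: rhs = 3, matching y values: none (0 points).
  x = 8: rhs = 8, matching y values: 5, 12 (2 points).
  x = 9: rhs = 10, matching y values: none (0 points).
  x = 10: rhs = 15, matching y values: 7, 10 (2 points).
  x = 11: rhs = 12, matching y values: none (0 points).
  x = 12: rhs = 7, matching y values: none (0 points).
  x = 13: rhs = 6, matching y values: none (0 points).
  x = 14: rhs = 15, matching y values: 7, 10 (2 points).
  x = 15: rhs = 6, matching y values: none (0 points).
  x = 16: rhs = 2, matching y values: 6, 11 (2 points).
Total affine count: 12.
Full point count |E(F_17)| = 12 + 1 = 13.
Hasse bound: |13 − (17+1)| = |-5| = 5 ≤ 2√17 ≈ 8.2462 ✓.


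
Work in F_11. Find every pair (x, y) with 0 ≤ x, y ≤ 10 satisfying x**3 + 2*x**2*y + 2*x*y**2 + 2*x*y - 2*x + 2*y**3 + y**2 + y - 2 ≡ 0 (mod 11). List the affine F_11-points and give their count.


Affine F_11-points: {(2, 1), (4, 6), (5, 1), (6, 2), (8, 4), (9, 9)}; count = 6.

For each of the 121 pairs (x, y) ∈ F_11², evaluate f(x, y) mod 11. Record the zeros.
  x = 0: [0↦9, 1↦2, 2↦9, 3↦9, 4↦3, 5↦3, 6↦10, 7↦3, 8↦5, 9↦6, 10↦7]  zeros at y ∈ ∅
  x = 1: [0↦8, 1↦7, 2↦2, 3↦5, 4↦6, 5↦6, 6↦6, 7↦7, 8↦10, 9↦5, 10↦4]  zeros at y ∈ ∅
  x = 2: [0↦2, 1↦0, 2↦9, 3↦8, 4↦9, 5↦2, 6↦10, 7↦1, 8↦9, 9↦2, 10↦3]  zeros at y ∈ {1}
  x = 3: [0↦8, 1↦9, 2↦3, 3↦2, 4↦7, 5↦8, 6↦6, 7↦2, 8↦8, 9↦3, 10↦10]  zeros at y ∈ ∅
  x = 4: [0↦10, 1↦7, 2↦1, 3↦4, 4↦6, 5↦8, 6↦0, 7↦5, 8↦2, 9↦3, 10↦9]  zeros at y ∈ {6}
  x = 5: [0↦3, 1↦0, 2↦9, 3↦9, 4↦1, 5↦8, 6↦9, 7↦5, 8↦8, 9↦8, 10↦6]  zeros at y ∈ {1}
  x = 6: [0↦4, 1↦5, 2↦0, 3↦1, 4↦9, 5↦3, 6↦6, 7↦8, 8↦10, 9↦2, 10↦7]  zeros at y ∈ {2}
  x = 7: [0↦8, 1↦6, 2↦2, 3↦8, 4↦3, 5↦10, 6↦8, 7↦9, 8↦3, 9↦2, 10↦7]  zeros at y ∈ ∅
  x = 8: [0↦10, 1↦9, 2↦10, 3↦3, 4↦0, 5↦2, 6↦10, 7↦3, 8↦4, 9↦3, 10↦1]  zeros at y ∈ {4}
  x = 9: [0↦5, 1↦9, 2↦8, 3↦3, 4↦6, 5↦7, 6↦7, 7↦7, 8↦8, 9↦0, 10↦6]  zeros at y ∈ {9}
  x = 10: [0↦10, 1↦1, 2↦2, 3↦3, 4↦5, 5↦9, 6↦5, 7↦5, 8↦10, 9↦10, 10↦6]  zeros at y ∈ ∅
Collecting zeros: affine points = {(2, 1), (4, 6), (5, 1), (6, 2), (8, 4), (9, 9)}.
Total count |C(F_11)_aff| = 6.
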